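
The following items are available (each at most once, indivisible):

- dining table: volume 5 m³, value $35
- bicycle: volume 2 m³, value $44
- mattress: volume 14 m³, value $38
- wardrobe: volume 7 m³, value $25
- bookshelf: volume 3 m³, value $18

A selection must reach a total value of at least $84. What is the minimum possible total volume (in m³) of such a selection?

Subsets with value ≥ 84, sorted by total volume:
- dining table+bicycle+bookshelf: volume 10, value 97
- bicycle+wardrobe+bookshelf: volume 12, value 87
Minimum volume: 10 m³.

10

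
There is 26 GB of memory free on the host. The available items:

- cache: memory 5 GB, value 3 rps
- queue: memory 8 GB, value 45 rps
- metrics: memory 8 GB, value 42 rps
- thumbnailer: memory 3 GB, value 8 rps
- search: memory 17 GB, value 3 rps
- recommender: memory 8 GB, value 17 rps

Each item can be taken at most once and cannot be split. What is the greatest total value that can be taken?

104 rps

Check high-value combinations within 26 GB:
- queue+metrics+recommender: memory 8+8+8=24, value 45+42+17=104
- cache+queue+metrics+thumbnailer: memory 5+8+8+3=24, value 3+45+42+8=98
- queue+metrics+thumbnailer: memory 8+8+3=19, value 45+42+8=95
- cache+queue+metrics: memory 5+8+8=21, value 3+45+42=90
Best: 104 rps.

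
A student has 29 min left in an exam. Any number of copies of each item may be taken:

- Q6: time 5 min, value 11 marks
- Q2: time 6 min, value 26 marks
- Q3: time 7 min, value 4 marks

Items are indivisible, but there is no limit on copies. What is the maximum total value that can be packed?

Best value-per-unit is Q2 at 26/6; filling with it alone gives 4×26 = 104.
Optimal mix: 1×Q6 + 4×Q2 → time 29, value 115.

115 marks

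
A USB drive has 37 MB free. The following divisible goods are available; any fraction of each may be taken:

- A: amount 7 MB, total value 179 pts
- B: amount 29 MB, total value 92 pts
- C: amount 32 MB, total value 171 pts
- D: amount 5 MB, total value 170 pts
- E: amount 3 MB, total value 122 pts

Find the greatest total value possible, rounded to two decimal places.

Take in order of value per unit:
- E (122/3 per unit): all 3 → value 122, running total 122.00
- D (170/5 per unit): all 5 → value 170, running total 292.00
- A (179/7 per unit): all 7 → value 179, running total 471.00
- C (171/32 per unit): 22 of 32 → value 22×171/32 = 117.5625, running total 588.56
Total 588.56.

588.56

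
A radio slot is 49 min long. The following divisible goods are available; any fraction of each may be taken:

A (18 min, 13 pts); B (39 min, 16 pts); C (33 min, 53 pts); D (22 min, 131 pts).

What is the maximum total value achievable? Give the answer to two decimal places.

Take in order of value per unit:
- D (131/22 per unit): all 22 → value 131, running total 131.00
- C (53/33 per unit): 27 of 33 → value 27×53/33 = 43.3636, running total 174.36
Total 174.36.

174.36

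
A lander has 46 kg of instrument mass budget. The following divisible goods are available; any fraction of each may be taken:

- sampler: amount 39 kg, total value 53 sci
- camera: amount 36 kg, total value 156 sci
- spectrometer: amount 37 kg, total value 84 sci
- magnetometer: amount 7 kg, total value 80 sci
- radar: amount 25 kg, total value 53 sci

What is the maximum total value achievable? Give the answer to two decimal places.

242.81

Take in order of value per unit:
- magnetometer (80/7 per unit): all 7 → value 80, running total 80.00
- camera (156/36 per unit): all 36 → value 156, running total 236.00
- spectrometer (84/37 per unit): 3 of 37 → value 3×84/37 = 6.8108, running total 242.81
Total 242.81.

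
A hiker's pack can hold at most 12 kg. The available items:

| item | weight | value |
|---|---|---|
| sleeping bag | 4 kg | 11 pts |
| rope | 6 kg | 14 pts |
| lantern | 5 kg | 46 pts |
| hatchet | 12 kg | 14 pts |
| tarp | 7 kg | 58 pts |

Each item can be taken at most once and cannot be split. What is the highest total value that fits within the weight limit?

104 pts

Check high-value combinations within 12 kg:
- lantern+tarp: weight 5+7=12, value 46+58=104
- sleeping bag+tarp: weight 4+7=11, value 11+58=69
- rope+lantern: weight 6+5=11, value 14+46=60
- tarp: weight 7, value 58
- sleeping bag+lantern: weight 4+5=9, value 11+46=57
Best: 104 pts.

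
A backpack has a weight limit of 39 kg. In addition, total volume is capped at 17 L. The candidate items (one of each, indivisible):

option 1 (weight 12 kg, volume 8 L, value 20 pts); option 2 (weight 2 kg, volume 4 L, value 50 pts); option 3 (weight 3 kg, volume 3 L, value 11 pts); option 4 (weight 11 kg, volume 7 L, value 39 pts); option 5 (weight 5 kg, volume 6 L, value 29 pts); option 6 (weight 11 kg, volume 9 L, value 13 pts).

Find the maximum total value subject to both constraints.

118 pts

Feasible sets respecting both limits:
- option 2+option 4+option 5: weight 18, volume 17, value 118
- option 2+option 3+option 4: weight 16, volume 14, value 100
- option 2+option 3+option 5: weight 10, volume 13, value 90
Best: 118 pts.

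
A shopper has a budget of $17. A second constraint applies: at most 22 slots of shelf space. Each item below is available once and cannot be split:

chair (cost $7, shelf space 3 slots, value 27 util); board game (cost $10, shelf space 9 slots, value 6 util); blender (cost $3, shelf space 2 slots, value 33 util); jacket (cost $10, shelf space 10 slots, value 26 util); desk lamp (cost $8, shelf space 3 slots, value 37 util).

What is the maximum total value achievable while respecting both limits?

70 util

Feasible sets respecting both limits:
- blender+desk lamp: cost 11, shelf space 5, value 70
- chair+desk lamp: cost 15, shelf space 6, value 64
- chair+blender: cost 10, shelf space 5, value 60
Best: 70 util.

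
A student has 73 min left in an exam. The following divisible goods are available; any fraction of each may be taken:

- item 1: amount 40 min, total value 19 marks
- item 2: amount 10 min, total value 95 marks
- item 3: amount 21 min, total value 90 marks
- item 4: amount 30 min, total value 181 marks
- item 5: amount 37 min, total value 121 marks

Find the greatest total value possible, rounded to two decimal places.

Take in order of value per unit:
- item 2 (95/10 per unit): all 10 → value 95, running total 95.00
- item 4 (181/30 per unit): all 30 → value 181, running total 276.00
- item 3 (90/21 per unit): all 21 → value 90, running total 366.00
- item 5 (121/37 per unit): 12 of 37 → value 12×121/37 = 39.2432, running total 405.24
Total 405.24.

405.24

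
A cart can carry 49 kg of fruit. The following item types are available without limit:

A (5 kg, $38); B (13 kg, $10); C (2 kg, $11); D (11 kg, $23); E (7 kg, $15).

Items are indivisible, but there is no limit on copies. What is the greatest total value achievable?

Best value-per-unit is A at 38/5; filling with it alone gives 9×38 = 342.
Optimal mix: 9×A + 2×C → weight 49, value 364.

$364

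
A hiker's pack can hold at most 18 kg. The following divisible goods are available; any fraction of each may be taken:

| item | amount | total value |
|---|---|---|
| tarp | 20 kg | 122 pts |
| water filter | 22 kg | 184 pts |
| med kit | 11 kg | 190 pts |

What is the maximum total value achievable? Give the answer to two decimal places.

248.55

Take in order of value per unit:
- med kit (190/11 per unit): all 11 → value 190, running total 190.00
- water filter (184/22 per unit): 7 of 22 → value 7×184/22 = 58.5455, running total 248.55
Total 248.55.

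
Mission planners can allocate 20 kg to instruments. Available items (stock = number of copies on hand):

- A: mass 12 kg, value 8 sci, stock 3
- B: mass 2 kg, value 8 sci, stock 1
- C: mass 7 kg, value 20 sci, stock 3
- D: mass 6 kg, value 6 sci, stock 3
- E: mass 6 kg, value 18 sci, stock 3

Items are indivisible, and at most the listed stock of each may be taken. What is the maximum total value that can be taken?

Best selections within mass 20 and stock limits:
- 1×B + 3×E: mass 20, value 62
- 2×C + 1×E: mass 20, value 58
- 1×C + 2×E: mass 19, value 56
Best: 62 sci.

62 sci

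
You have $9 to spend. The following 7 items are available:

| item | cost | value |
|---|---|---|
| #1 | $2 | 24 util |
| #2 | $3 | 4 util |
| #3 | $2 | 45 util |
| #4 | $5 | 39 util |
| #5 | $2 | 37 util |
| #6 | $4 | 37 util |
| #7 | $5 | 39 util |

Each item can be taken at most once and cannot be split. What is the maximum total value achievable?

This is a 0/1 knapsack; check combinations near the capacity.
- #3+#4+#5: cost 2+5+2=9, value 45+39+37=121
- #3+#5+#7: cost 2+2+5=9, value 45+37+39=121
- #3+#5+#6: cost 2+2+4=8, value 45+37+37=119
- #1+#2+#3+#5: cost 2+3+2+2=9, value 24+4+45+37=110
Best: 121 util.

121 util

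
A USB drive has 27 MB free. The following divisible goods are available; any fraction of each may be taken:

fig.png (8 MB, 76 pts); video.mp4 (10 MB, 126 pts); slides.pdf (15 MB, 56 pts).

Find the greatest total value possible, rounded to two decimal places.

235.60

Take in order of value per unit:
- video.mp4 (126/10 per unit): all 10 → value 126, running total 126.00
- fig.png (76/8 per unit): all 8 → value 76, running total 202.00
- slides.pdf (56/15 per unit): 9 of 15 → value 9×56/15 = 33.6000, running total 235.60
Total 235.60.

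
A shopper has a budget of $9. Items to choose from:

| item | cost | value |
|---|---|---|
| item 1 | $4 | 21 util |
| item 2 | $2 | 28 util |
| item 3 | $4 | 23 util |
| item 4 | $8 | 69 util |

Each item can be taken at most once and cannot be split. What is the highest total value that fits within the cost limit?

This is a 0/1 knapsack; check combinations near the capacity.
- item 4: cost 8, value 69
- item 2+item 3: cost 2+4=6, value 28+23=51
- item 1+item 2: cost 4+2=6, value 21+28=49
- item 1+item 3: cost 4+4=8, value 21+23=44
- item 2: cost 2, value 28
Best: 69 util.

69 util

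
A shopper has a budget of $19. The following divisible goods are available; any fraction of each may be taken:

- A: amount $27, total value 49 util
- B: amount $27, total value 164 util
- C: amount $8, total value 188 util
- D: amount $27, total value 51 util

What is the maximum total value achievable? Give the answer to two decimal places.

254.81

Take in order of value per unit:
- C (188/8 per unit): all 8 → value 188, running total 188.00
- B (164/27 per unit): 11 of 27 → value 11×164/27 = 66.8148, running total 254.81
Total 254.81.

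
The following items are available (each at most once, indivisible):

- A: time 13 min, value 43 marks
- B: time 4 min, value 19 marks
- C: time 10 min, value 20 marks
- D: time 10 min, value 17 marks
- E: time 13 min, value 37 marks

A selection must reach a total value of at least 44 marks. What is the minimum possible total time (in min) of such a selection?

17

Subsets with value ≥ 44, sorted by total time:
- A+B: time 17, value 62
- B+E: time 17, value 56
- A+C: time 23, value 63
Minimum time: 17 min.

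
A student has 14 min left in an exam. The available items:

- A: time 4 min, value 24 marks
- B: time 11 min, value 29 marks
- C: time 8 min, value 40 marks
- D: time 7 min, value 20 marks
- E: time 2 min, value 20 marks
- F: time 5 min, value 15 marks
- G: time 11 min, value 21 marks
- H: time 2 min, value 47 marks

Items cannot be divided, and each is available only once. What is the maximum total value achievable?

Check high-value combinations within 14 min:
- A+C+H: time 4+8+2=14, value 24+40+47=111
- C+E+H: time 8+2+2=12, value 40+20+47=107
- A+E+F+H: time 4+2+5+2=13, value 24+20+15+47=106
- A+E+H: time 4+2+2=8, value 24+20+47=91
- A+D+H: time 4+7+2=13, value 24+20+47=91
Best: 111 marks.

111 marks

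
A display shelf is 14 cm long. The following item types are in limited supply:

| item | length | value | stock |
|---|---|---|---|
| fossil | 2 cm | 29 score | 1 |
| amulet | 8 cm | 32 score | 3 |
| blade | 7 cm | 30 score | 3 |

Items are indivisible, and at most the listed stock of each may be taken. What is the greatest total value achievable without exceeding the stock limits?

61 score

Best selections within length 14 and stock limits:
- 1×fossil + 1×amulet: length 10, value 61
- 2×blade: length 14, value 60
Best: 61 score.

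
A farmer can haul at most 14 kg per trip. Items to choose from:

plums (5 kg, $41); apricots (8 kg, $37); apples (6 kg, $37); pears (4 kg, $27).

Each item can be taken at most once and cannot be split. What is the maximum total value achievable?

$78

Check high-value combinations within 14 kg:
- plums+apples: weight 5+6=11, value 41+37=78
- plums+apricots: weight 5+8=13, value 41+37=78
- apricots+apples: weight 8+6=14, value 37+37=74
- plums+pears: weight 5+4=9, value 41+27=68
- apples+pears: weight 6+4=10, value 37+27=64
Best: $78.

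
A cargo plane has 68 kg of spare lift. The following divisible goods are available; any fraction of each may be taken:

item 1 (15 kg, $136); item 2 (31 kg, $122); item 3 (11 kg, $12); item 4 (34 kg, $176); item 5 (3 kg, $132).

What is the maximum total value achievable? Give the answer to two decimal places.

Take in order of value per unit:
- item 5 (132/3 per unit): all 3 → value 132, running total 132.00
- item 1 (136/15 per unit): all 15 → value 136, running total 268.00
- item 4 (176/34 per unit): all 34 → value 176, running total 444.00
- item 2 (122/31 per unit): 16 of 31 → value 16×122/31 = 62.9677, running total 506.97
Total 506.97.

506.97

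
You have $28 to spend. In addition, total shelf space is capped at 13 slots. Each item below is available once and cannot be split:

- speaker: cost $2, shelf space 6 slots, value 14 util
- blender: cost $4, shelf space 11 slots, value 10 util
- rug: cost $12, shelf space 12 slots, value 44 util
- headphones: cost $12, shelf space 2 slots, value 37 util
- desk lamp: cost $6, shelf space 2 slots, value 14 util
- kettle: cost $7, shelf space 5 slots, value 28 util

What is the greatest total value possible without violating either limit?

Feasible sets respecting both limits:
- speaker+headphones+kettle: cost 21, shelf space 13, value 79
- headphones+desk lamp+kettle: cost 25, shelf space 9, value 79
- speaker+headphones+desk lamp: cost 20, shelf space 10, value 65
- headphones+kettle: cost 19, shelf space 7, value 65
Best: 79 util.

79 util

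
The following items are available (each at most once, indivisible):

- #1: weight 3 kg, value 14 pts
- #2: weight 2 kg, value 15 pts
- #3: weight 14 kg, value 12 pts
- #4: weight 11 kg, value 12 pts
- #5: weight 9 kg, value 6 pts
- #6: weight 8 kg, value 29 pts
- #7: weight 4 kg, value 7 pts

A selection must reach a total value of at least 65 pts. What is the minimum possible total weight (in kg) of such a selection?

Subsets with value ≥ 65, sorted by total weight:
- #1+#2+#6+#7: weight 17, value 65
- #1+#2+#4+#6: weight 24, value 70
Minimum weight: 17 kg.

17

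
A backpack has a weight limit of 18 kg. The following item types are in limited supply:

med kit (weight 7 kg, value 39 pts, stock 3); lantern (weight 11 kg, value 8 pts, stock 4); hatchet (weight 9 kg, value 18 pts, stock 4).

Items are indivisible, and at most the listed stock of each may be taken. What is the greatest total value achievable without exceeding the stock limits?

78 pts

Best selections within weight 18 and stock limits:
- 2×med kit: weight 14, value 78
- 1×med kit + 1×hatchet: weight 16, value 57
- 1×med kit + 1×lantern: weight 18, value 47
Best: 78 pts.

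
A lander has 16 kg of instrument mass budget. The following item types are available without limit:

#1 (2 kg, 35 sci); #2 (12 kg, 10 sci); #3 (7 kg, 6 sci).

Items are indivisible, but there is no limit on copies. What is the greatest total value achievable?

280 sci

Best value-per-unit is #1 at 35/2, and filling with it alone uses mass 8×2=16. No mix of the others beats 8×35 = 280.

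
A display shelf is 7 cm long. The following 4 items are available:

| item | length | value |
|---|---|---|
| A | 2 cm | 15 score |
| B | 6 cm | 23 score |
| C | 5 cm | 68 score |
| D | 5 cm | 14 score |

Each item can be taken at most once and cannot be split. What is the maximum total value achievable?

Check high-value combinations within 7 cm:
- A+C: length 2+5=7, value 15+68=83
- C: length 5, value 68
- A+D: length 2+5=7, value 15+14=29
- B: length 6, value 23
- A: length 2, value 15
Best: 83 score.

83 score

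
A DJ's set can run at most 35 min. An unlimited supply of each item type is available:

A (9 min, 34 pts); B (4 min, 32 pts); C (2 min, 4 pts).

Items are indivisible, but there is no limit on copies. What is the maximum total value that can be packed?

Best value-per-unit is B at 32/4; filling with it alone gives 8×32 = 256.
Optimal mix: 8×B + 1×C → duration 34, value 260.

260 pts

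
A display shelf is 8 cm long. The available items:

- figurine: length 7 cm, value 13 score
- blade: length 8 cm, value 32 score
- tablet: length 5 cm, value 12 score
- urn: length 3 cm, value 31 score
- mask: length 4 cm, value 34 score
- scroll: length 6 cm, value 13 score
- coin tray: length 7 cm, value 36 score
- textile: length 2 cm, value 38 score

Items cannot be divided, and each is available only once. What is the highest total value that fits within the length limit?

72 score

This is a 0/1 knapsack; check combinations near the capacity.
- mask+textile: length 4+2=6, value 34+38=72
- urn+textile: length 3+2=5, value 31+38=69
- urn+mask: length 3+4=7, value 31+34=65
- scroll+textile: length 6+2=8, value 13+38=51
- tablet+textile: length 5+2=7, value 12+38=50
Best: 72 score.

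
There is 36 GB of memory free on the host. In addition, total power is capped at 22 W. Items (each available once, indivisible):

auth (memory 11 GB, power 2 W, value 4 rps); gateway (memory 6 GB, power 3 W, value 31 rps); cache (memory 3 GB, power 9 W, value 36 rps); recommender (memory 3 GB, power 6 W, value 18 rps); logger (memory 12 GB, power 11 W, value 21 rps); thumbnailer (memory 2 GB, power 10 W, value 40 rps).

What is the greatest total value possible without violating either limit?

107 rps

Feasible sets respecting both limits:
- gateway+cache+thumbnailer: memory 11, power 22, value 107
- auth+gateway+recommender+thumbnailer: memory 22, power 21, value 93
- auth+gateway+cache+recommender: memory 23, power 20, value 89
- gateway+recommender+thumbnailer: memory 11, power 19, value 89
Best: 107 rps.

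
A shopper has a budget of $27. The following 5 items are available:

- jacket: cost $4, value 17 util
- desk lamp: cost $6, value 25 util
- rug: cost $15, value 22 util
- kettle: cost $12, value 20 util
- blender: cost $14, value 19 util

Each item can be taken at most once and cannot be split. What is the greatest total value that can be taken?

64 util

This is a 0/1 knapsack; check combinations near the capacity.
- jacket+desk lamp+rug: cost 4+6+15=25, value 17+25+22=64
- jacket+desk lamp+kettle: cost 4+6+12=22, value 17+25+20=62
- jacket+desk lamp+blender: cost 4+6+14=24, value 17+25+19=61
- desk lamp+rug: cost 6+15=21, value 25+22=47
- desk lamp+kettle: cost 6+12=18, value 25+20=45
Best: 64 util.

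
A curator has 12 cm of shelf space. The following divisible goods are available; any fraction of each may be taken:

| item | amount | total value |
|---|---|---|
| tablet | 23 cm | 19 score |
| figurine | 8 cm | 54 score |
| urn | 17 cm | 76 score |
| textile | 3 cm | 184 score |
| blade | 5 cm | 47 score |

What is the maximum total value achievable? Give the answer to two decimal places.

Take in order of value per unit:
- textile (184/3 per unit): all 3 → value 184, running total 184.00
- blade (47/5 per unit): all 5 → value 47, running total 231.00
- figurine (54/8 per unit): 4 of 8 → value 4×54/8 = 27.0000, running total 258.00
Total 258.00.

258.00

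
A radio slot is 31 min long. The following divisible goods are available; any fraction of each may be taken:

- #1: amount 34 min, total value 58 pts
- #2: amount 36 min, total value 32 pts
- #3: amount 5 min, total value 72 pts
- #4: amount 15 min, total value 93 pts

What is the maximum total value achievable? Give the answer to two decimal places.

Take in order of value per unit:
- #3 (72/5 per unit): all 5 → value 72, running total 72.00
- #4 (93/15 per unit): all 15 → value 93, running total 165.00
- #1 (58/34 per unit): 11 of 34 → value 11×58/34 = 18.7647, running total 183.76
Total 183.76.

183.76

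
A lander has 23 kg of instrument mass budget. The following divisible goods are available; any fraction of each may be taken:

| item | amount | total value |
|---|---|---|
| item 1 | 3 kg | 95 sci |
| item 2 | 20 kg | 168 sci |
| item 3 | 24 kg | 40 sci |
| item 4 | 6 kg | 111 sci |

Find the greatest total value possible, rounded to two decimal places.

Take in order of value per unit:
- item 1 (95/3 per unit): all 3 → value 95, running total 95.00
- item 4 (111/6 per unit): all 6 → value 111, running total 206.00
- item 2 (168/20 per unit): 14 of 20 → value 14×168/20 = 117.6000, running total 323.60
Total 323.60.

323.60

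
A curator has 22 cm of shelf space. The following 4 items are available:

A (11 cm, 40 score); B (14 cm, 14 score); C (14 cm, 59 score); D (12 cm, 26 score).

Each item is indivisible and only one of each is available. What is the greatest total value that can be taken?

Check high-value combinations within 22 cm:
- C: length 14, value 59
- A: length 11, value 40
- D: length 12, value 26
- B: length 14, value 14
Best: 59 score.

59 score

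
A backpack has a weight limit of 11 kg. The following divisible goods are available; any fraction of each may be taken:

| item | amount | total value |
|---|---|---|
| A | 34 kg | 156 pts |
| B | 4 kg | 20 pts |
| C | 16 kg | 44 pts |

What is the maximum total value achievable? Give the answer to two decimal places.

52.12

Take in order of value per unit:
- B (20/4 per unit): all 4 → value 20, running total 20.00
- A (156/34 per unit): 7 of 34 → value 7×156/34 = 32.1176, running total 52.12
Total 52.12.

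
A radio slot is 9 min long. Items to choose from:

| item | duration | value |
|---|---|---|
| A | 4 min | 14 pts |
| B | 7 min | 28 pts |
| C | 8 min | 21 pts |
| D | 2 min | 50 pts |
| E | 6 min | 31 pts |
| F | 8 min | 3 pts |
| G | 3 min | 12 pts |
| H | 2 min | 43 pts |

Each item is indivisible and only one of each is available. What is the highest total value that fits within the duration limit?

Check high-value combinations within 9 min:
- A+D+H: duration 4+2+2=8, value 14+50+43=107
- D+G+H: duration 2+3+2=7, value 50+12+43=105
- D+H: duration 2+2=4, value 50+43=93
- D+E: duration 2+6=8, value 50+31=81
- B+D: duration 7+2=9, value 28+50=78
Best: 107 pts.

107 pts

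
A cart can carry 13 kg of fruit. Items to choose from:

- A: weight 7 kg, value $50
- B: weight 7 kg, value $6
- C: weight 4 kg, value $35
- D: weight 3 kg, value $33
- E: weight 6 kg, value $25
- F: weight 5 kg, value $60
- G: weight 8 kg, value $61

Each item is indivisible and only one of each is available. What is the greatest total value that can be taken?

$128

This is a 0/1 knapsack; check combinations near the capacity.
- C+D+F: weight 4+3+5=12, value 35+33+60=128
- F+G: weight 5+8=13, value 60+61=121
- A+F: weight 7+5=12, value 50+60=110
- C+G: weight 4+8=12, value 35+61=96
- C+F: weight 4+5=9, value 35+60=95
Best: $128.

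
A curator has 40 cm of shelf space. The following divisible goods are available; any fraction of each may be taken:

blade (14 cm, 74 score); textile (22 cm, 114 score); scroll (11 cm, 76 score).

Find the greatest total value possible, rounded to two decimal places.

Take in order of value per unit:
- scroll (76/11 per unit): all 11 → value 76, running total 76.00
- blade (74/14 per unit): all 14 → value 74, running total 150.00
- textile (114/22 per unit): 15 of 22 → value 15×114/22 = 77.7273, running total 227.73
Total 227.73.

227.73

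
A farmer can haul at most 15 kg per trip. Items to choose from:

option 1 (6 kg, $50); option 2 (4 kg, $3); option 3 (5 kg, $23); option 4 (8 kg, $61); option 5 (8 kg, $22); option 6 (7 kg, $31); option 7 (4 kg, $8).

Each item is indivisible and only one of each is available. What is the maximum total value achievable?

$111

Check high-value combinations within 15 kg:
- option 1+option 4: weight 6+8=14, value 50+61=111
- option 4+option 6: weight 8+7=15, value 61+31=92
- option 3+option 4: weight 5+8=13, value 23+61=84
- option 1+option 6: weight 6+7=13, value 50+31=81
- option 1+option 3+option 7: weight 6+5+4=15, value 50+23+8=81
Best: $111.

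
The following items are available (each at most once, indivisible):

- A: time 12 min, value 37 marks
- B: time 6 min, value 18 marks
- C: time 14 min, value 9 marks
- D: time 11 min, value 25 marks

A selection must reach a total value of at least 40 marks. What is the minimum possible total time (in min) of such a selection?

Subsets with value ≥ 40, sorted by total time:
- B+D: time 17, value 43
- A+B: time 18, value 55
- A+D: time 23, value 62
Minimum time: 17 min.

17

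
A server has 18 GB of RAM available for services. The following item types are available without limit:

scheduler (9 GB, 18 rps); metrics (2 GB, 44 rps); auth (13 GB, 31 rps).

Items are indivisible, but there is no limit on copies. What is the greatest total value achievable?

Best value-per-unit is metrics at 44/2, and filling with it alone uses memory 9×2=18. No mix of the others beats 9×44 = 396.

396 rps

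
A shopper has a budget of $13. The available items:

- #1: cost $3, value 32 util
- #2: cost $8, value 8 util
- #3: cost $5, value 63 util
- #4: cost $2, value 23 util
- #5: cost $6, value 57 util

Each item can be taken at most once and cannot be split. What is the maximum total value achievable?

Check high-value combinations within $13:
- #3+#4+#5: cost 5+2+6=13, value 63+23+57=143
- #3+#5: cost 5+6=11, value 63+57=120
- #1+#3+#4: cost 3+5+2=10, value 32+63+23=118
- #1+#4+#5: cost 3+2+6=11, value 32+23+57=112
- #1+#3: cost 3+5=8, value 32+63=95
Best: 143 util.

143 util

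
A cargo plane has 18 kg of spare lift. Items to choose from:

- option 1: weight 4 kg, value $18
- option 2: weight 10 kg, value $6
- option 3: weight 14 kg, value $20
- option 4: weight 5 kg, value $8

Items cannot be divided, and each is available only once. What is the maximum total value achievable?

$38

Check high-value combinations within 18 kg:
- option 1+option 3: weight 4+14=18, value 18+20=38
- option 1+option 4: weight 4+5=9, value 18+8=26
- option 1+option 2: weight 4+10=14, value 18+6=24
Best: $38.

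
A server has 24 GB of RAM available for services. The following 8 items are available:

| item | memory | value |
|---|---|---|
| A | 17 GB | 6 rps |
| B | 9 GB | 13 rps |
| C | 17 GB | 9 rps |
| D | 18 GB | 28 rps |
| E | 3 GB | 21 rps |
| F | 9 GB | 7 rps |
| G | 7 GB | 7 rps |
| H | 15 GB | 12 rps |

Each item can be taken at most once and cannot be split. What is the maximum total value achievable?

Check high-value combinations within 24 GB:
- D+E: memory 18+3=21, value 28+21=49
- B+E+G: memory 9+3+7=19, value 13+21+7=41
- B+E+F: memory 9+3+9=21, value 13+21+7=41
- E+F+G: memory 3+9+7=19, value 21+7+7=35
- B+E: memory 9+3=12, value 13+21=34
Best: 49 rps.

49 rps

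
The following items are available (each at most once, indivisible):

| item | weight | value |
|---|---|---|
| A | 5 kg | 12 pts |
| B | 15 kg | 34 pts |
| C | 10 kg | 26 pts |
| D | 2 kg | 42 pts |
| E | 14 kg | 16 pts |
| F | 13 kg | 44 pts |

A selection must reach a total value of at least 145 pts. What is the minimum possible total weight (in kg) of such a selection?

Subsets with value ≥ 145, sorted by total weight:
- B+C+D+F: weight 40, value 146
- A+B+C+D+F: weight 45, value 158
Minimum weight: 40 kg.

40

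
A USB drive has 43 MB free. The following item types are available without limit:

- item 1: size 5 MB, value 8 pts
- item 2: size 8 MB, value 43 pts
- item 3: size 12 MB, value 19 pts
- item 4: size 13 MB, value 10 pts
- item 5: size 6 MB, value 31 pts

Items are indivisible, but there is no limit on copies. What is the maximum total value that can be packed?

Best value-per-unit is item 2 at 43/8; filling with it alone gives 5×43 = 215.
Optimal mix: 3×item 2 + 3×item 5 → size 42, value 222.

222 pts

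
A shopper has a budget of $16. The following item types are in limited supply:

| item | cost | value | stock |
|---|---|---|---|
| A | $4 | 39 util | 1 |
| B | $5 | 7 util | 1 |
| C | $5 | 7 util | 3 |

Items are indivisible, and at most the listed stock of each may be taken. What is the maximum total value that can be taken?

Top feasible selections:
- 1×A + 2×C: cost 14, value 53
- 1×A + 1×B + 1×C: cost 14, value 53
- 1×A + 1×C: cost 9, value 46
- 1×A + 1×B: cost 9, value 46
Best: 53 util.

53 util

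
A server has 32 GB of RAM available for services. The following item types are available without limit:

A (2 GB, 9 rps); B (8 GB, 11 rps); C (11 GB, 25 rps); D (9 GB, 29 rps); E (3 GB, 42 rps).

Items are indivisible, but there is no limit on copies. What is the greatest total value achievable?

429 rps

Best value-per-unit is E at 42/3; filling with it alone gives 10×42 = 420.
Optimal mix: 1×A + 10×E → memory 32, value 429.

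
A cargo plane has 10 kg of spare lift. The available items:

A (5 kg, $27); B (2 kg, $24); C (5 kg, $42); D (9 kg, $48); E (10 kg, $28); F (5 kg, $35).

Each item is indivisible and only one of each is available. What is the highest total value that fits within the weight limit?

Check high-value combinations within 10 kg:
- C+F: weight 5+5=10, value 42+35=77
- A+C: weight 5+5=10, value 27+42=69
- B+C: weight 2+5=7, value 24+42=66
- A+F: weight 5+5=10, value 27+35=62
- B+F: weight 2+5=7, value 24+35=59
Best: $77.

$77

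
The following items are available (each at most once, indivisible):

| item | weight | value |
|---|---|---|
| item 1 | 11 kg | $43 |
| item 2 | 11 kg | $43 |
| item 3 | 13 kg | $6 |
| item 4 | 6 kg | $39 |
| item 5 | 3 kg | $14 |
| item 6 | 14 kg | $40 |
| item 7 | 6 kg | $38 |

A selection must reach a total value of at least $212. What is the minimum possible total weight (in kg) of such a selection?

Subsets with value ≥ 212, sorted by total weight:
- item 1+item 2+item 4+item 5+item 6+item 7: weight 51, value 217
- item 1+item 2+item 3+item 4+item 5+item 6+item 7: weight 64, value 223
Minimum weight: 51 kg.

51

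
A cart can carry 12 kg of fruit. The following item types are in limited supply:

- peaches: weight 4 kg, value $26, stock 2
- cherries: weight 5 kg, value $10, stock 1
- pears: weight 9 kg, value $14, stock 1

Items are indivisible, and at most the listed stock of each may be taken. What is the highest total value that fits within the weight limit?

Best selections within weight 12 and stock limits:
- 2×peaches: weight 8, value 52
- 1×peaches + 1×cherries: weight 9, value 36
- 1×peaches: weight 4, value 26
Best: $52.

$52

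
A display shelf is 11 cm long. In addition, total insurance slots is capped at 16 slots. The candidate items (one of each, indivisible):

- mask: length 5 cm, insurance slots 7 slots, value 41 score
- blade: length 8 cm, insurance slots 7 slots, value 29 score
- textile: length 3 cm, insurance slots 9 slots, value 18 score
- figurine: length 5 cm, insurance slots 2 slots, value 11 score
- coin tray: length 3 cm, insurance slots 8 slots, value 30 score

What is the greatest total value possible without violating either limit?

71 score

Feasible sets respecting both limits:
- mask+coin tray: length 8, insurance slots 15, value 71
- mask+textile: length 8, insurance slots 16, value 59
- blade+coin tray: length 11, insurance slots 15, value 59
- mask+figurine: length 10, insurance slots 9, value 52
Best: 71 score.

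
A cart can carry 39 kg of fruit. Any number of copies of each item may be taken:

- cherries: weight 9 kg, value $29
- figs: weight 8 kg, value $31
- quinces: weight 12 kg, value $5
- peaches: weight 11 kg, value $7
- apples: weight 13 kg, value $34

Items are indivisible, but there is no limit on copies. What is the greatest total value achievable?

Best value-per-unit is figs at 31/8; filling with it alone gives 4×31 = 124.
Optimal mix: 3×figs + 1×apples → weight 37, value 127.

$127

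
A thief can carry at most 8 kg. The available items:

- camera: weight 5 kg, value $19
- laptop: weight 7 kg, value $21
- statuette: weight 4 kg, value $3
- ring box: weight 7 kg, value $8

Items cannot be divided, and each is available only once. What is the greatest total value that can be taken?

Check high-value combinations within 8 kg:
- laptop: weight 7, value 21
- camera: weight 5, value 19
- ring box: weight 7, value 8
Best: $21.

$21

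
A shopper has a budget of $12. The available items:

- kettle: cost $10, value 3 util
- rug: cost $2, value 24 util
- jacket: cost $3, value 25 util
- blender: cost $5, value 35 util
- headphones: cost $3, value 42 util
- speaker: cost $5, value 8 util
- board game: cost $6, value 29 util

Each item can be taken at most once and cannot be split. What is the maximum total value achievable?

102 util

Check high-value combinations within $12:
- jacket+blender+headphones: cost 3+5+3=11, value 25+35+42=102
- rug+blender+headphones: cost 2+5+3=10, value 24+35+42=101
- jacket+headphones+board game: cost 3+3+6=12, value 25+42+29=96
Best: 102 util.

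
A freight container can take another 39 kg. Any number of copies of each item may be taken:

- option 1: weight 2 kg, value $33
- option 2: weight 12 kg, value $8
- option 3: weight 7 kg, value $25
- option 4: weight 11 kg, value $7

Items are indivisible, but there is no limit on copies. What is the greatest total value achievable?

$627

Best value-per-unit is option 1 at 33/2, and filling with it alone uses weight 19×2=38. No mix of the others beats 19×33 = 627.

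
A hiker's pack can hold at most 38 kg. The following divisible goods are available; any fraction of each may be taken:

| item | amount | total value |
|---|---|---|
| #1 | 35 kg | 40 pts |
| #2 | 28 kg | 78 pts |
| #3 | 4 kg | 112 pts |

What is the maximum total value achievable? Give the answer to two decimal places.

Take in order of value per unit:
- #3 (112/4 per unit): all 4 → value 112, running total 112.00
- #2 (78/28 per unit): all 28 → value 78, running total 190.00
- #1 (40/35 per unit): 6 of 35 → value 6×40/35 = 6.8571, running total 196.86
Total 196.86.

196.86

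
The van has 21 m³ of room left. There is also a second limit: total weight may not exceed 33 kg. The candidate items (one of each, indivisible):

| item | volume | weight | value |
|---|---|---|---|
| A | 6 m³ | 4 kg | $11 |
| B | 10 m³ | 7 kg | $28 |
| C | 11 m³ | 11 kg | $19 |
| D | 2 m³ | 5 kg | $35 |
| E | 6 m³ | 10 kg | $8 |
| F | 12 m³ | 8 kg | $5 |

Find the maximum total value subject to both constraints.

Feasible sets respecting both limits:
- A+B+D: volume 18, weight 16, value 74
- B+D+E: volume 18, weight 22, value 71
- A+C+D: volume 19, weight 20, value 65
Best: $74.

$74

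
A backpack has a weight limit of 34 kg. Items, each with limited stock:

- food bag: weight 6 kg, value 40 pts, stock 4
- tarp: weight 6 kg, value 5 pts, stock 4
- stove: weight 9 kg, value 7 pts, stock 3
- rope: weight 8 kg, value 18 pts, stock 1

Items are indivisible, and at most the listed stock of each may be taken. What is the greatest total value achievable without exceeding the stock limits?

Best selections within weight 34 and stock limits:
- 4×food bag + 1×rope: weight 32, value 178
- 4×food bag + 1×stove: weight 33, value 167
- 4×food bag + 1×tarp: weight 30, value 165
- 4×food bag: weight 24, value 160
Best: 178 pts.

178 pts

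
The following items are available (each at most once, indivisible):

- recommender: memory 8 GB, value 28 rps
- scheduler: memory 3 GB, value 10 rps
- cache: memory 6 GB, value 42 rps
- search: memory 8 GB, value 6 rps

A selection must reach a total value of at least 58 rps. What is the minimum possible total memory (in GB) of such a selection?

14

Subsets with value ≥ 58, sorted by total memory:
- recommender+cache: memory 14, value 70
- recommender+scheduler+cache: memory 17, value 80
- scheduler+cache+search: memory 17, value 58
- recommender+cache+search: memory 22, value 76
Minimum memory: 14 GB.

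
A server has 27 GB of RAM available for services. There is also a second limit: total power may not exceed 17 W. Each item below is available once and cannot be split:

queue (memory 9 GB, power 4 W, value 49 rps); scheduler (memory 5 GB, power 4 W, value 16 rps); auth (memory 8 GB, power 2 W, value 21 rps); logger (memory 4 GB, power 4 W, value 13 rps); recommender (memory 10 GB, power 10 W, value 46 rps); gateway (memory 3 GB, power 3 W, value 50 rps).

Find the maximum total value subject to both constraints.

Feasible sets respecting both limits:
- queue+recommender+gateway: memory 22, power 17, value 145
- queue+scheduler+auth+gateway: memory 25, power 13, value 136
- queue+auth+logger+gateway: memory 24, power 13, value 133
Best: 145 rps.

145 rps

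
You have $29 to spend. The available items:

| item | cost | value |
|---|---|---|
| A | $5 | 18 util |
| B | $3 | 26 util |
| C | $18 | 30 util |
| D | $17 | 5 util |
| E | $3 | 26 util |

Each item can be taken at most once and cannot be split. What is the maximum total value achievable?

100 util

This is a 0/1 knapsack; check combinations near the capacity.
- A+B+C+E: cost 5+3+18+3=29, value 18+26+30+26=100
- B+C+E: cost 3+18+3=24, value 26+30+26=82
- A+B+D+E: cost 5+3+17+3=28, value 18+26+5+26=75
- A+B+C: cost 5+3+18=26, value 18+26+30=74
Best: 100 util.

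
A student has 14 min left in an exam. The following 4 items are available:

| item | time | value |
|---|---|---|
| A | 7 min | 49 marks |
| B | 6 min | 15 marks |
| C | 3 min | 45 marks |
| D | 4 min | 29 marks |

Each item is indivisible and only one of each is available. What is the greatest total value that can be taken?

This is a 0/1 knapsack; check combinations near the capacity.
- A+C+D: time 7+3+4=14, value 49+45+29=123
- A+C: time 7+3=10, value 49+45=94
- B+C+D: time 6+3+4=13, value 15+45+29=89
- A+D: time 7+4=11, value 49+29=78
- C+D: time 3+4=7, value 45+29=74
Best: 123 marks.

123 marks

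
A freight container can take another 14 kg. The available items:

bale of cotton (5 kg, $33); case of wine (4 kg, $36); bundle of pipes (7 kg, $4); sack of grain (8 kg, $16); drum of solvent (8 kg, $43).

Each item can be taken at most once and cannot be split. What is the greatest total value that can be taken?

Check high-value combinations within 14 kg:
- case of wine+drum of solvent: weight 4+8=12, value 36+43=79
- bale of cotton+drum of solvent: weight 5+8=13, value 33+43=76
- bale of cotton+case of wine: weight 5+4=9, value 33+36=69
- case of wine+sack of grain: weight 4+8=12, value 36+16=52
Best: $79.

$79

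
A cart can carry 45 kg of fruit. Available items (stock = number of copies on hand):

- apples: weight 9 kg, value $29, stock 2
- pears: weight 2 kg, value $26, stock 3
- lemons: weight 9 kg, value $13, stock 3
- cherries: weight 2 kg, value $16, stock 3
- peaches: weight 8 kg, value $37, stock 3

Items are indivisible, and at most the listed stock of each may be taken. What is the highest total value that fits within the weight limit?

Top feasible selections:
- 1×apples + 3×pears + 3×cherries + 3×peaches: weight 45, value 266
- 1×apples + 3×pears + 2×cherries + 3×peaches: weight 43, value 250
Best: $266.

$266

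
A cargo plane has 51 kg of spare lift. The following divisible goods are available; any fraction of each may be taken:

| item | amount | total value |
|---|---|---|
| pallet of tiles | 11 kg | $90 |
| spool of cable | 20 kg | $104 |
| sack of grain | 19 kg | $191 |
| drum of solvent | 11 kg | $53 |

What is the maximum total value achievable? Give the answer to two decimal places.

Take in order of value per unit:
- sack of grain (191/19 per unit): all 19 → value 191, running total 191.00
- pallet of tiles (90/11 per unit): all 11 → value 90, running total 281.00
- spool of cable (104/20 per unit): all 20 → value 104, running total 385.00
- drum of solvent (53/11 per unit): 1 of 11 → value 1×53/11 = 4.8182, running total 389.82
Total 389.82.

389.82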